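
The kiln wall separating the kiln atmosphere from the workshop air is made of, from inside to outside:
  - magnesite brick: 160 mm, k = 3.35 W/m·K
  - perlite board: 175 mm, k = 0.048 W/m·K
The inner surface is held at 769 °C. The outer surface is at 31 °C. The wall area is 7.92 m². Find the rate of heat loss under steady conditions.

Q ≈ 1580 W

Thermal resistances in series:
R_magnesite brick = L/(kA) = 0.16/(3.35×7.92) = 0.00603 K/W
R_perlite board = L/(kA) = 0.175/(0.048×7.92) = 0.4603 K/W
R_total = 0.4664 K/W
Q = ΔT / R_total = 738 / 0.4664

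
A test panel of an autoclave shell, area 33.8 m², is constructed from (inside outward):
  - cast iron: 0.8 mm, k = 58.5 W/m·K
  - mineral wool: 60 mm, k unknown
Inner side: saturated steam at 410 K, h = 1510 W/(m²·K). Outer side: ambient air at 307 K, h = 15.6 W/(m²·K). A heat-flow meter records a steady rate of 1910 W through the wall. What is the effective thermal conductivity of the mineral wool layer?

k ≈ 0.0341 W/(m·K)

Treating each layer as a thermal resistance in series:
R_inner film = 1/(h_i·A) = 1/(1510×33.8) = 1.959×10^-5 K/W
R_cast iron = L/(kA) = 0.0008/(58.5×33.8) = 4.046×10^-7 K/W
R_outer film = 1/(h_o·A) = 1/(15.6×33.8) = 0.001897 K/W
Sum of known resistances R_other = 0.001917 K/W
Total R = ΔT/Q = 103/1910 = 0.05393 K/W
R_mineral wool = R_total − R_other = 0.05201 K/W
k = L/(R·A) = 0.06/(0.05201×33.8)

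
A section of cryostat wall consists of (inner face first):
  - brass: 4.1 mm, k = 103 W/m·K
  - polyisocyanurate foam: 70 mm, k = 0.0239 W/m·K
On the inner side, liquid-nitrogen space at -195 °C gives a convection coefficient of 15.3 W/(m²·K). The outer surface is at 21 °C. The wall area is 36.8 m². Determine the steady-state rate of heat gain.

Q ≈ 2650 W

Thermal resistances in series:
R_inner film = 1/(h_i·A) = 1/(15.3×36.8) = 0.001776 K/W
R_brass = L/(kA) = 0.0041/(103×36.8) = 1.082×10^-6 K/W
R_polyisocyanurate foam = L/(kA) = 0.07/(0.0239×36.8) = 0.07959 K/W
R_total = 0.08137 K/W
Q = ΔT / R_total = 216 / 0.08137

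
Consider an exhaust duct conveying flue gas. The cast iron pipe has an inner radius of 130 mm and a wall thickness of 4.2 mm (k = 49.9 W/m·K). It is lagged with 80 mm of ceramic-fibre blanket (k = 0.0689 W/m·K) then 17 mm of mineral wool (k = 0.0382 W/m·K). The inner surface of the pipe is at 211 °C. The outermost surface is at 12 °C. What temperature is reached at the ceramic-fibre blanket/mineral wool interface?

T ≈ 57.3 °C

Radial resistances (cylindrical: R_cond = ln(r_o/r_i)/(2πkL), R_conv = 1/(h·2πrL)):
R_cast iron pipe wall = ln(134.2/130)/(2π×49.9×1) = 1.014×10^-4 K/W
R_ceramic-fibre blanket = ln(214.2/134.2)/(2π×0.0689×1) = 1.08 K/W
R_mineral wool = ln(231.2/214.2)/(2π×0.0382×1) = 0.3182 K/W
R_total = 1.398 K/W
Q = ΔT/R_total = 199/1.398
Q = 142 W/m
T_interface = T_inner − Q·ΣR(inner→interface) = 211 − 142×1.08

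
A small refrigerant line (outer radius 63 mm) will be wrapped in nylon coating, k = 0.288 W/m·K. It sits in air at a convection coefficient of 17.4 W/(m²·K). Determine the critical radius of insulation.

For a cylinder r_cr = k/h = 0.288/17.4
r_cr = 16.6 mm; since the bare radius (63 mm) is above r_cr, any added insulation will reduce heat loss.

r_cr ≈ 16.6 mm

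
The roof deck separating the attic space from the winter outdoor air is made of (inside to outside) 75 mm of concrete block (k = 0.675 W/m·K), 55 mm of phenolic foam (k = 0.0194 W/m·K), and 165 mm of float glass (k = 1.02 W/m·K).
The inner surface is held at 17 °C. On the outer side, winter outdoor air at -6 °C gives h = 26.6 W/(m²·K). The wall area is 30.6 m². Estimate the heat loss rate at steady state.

Using the resistance-network approach (series):
R_concrete block = L/(kA) = 0.075/(0.675×30.6) = 0.003631 K/W
R_phenolic foam = L/(kA) = 0.055/(0.0194×30.6) = 0.09265 K/W
R_float glass = L/(kA) = 0.165/(1.02×30.6) = 0.005286 K/W
R_outer film = 1/(h_o·A) = 1/(26.6×30.6) = 0.001229 K/W
R_total = 0.1028 K/W
Q = ΔT / R_total = 23 / 0.1028

Q ≈ 224 W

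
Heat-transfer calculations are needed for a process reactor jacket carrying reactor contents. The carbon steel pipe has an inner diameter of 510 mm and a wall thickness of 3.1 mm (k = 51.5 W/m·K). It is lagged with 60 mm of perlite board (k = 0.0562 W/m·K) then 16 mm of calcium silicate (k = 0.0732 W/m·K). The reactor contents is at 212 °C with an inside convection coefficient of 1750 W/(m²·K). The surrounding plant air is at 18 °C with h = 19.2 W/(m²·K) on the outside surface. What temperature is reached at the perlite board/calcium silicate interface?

Per-layer cylindrical resistances, series-summed:
R_inner film = 1/(h_i·2πr₁L) = 1/(1750×2π×0.255×1) = 3.566×10^-4 K/W
R_carbon steel pipe wall = ln(258.1/255)/(2π×51.5×1) = 3.734×10^-5 K/W
R_perlite board = ln(318.1/258.1)/(2π×0.0562×1) = 0.5919 K/W
R_calcium silicate = ln(334.1/318.1)/(2π×0.0732×1) = 0.1067 K/W
R_outer film = 1/(h_o·2πr_oL) = 1/(19.2×2π×0.3341×1) = 0.02481 K/W
R_total = 0.7238 K/W
Q = ΔT/R_total = 194/0.7238
Q = 268 W/m
T_interface = T_inner − Q·ΣR(inner→interface) = 212 − 268×0.5923

T ≈ 53.2 °C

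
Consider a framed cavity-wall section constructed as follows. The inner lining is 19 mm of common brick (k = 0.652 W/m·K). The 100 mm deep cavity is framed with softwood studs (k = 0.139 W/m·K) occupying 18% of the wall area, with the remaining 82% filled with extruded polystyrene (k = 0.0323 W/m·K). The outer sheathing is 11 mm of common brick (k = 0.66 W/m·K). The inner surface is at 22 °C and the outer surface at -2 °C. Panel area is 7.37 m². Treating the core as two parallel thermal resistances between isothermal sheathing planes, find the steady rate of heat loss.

Sheathing layers in series; stud and cavity paths in parallel between them.
R_inner = 0.019/(0.652×7.37) = 0.003954 K/W
R_stud  = 0.1/(0.139×0.18×7.37) = 0.5423 K/W
R_cav   = 0.1/(0.0323×0.82×7.37) = 0.5123 K/W
1/R_core = 1/R_stud + 1/R_cav → R_core = 0.2634 K/W
R_outer = 0.011/(0.66×7.37) = 0.002261 K/W
R_total = 0.2697 K/W
Q = ΔT/R_total = 24/0.2697

Q ≈ 89 W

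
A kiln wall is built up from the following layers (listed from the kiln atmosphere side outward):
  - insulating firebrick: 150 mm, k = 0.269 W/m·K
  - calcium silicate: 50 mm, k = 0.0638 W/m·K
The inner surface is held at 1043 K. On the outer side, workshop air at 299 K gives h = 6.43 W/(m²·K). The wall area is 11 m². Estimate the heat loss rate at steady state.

Treating each layer as a thermal resistance in series:
R_insulating firebrick = L/(kA) = 0.15/(0.269×11) = 0.05069 K/W
R_calcium silicate = L/(kA) = 0.05/(0.0638×11) = 0.07125 K/W
R_outer film = 1/(h_o·A) = 1/(6.43×11) = 0.01414 K/W
R_total = 0.1361 K/W
Q = ΔT / R_total = 744 / 0.1361

Q ≈ 5470 W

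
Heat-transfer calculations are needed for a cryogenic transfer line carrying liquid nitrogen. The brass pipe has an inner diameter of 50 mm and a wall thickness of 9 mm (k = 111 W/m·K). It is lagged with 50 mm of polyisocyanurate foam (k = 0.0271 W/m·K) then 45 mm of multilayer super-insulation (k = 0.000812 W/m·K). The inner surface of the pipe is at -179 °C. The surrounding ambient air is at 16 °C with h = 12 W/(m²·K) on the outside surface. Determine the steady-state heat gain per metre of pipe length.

Cylindrical conduction, so R = ln(r₂/r₁)/(2πkL) per layer, in series:
R_brass pipe wall = ln(34/25)/(2π×111×1) = 4.409×10^-4 K/W
R_polyisocyanurate foam = ln(84/34)/(2π×0.0271×1) = 5.312 K/W
R_multilayer super-insulation = ln(129/84)/(2π×0.000812×1) = 84.08 K/W
R_outer film = 1/(h_o·2πr_oL) = 1/(12×2π×0.129×1) = 0.1028 K/W
R_total = 89.5 K/W
Q = ΔT/R_total = 195/89.5

q′ ≈ 2.18 W/m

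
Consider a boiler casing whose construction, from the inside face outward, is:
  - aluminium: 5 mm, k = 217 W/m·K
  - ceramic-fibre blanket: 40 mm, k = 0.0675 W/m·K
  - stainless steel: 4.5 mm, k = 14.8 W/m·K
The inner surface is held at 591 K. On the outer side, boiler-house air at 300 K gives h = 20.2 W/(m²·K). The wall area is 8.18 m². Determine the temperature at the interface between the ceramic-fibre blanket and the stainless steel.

T ≈ 323 K

Treating each layer as a thermal resistance in series:
R_aluminium = L/(kA) = 0.005/(217×8.18) = 2.817×10^-6 K/W
R_ceramic-fibre blanket = L/(kA) = 0.04/(0.0675×8.18) = 0.07244 K/W
R_stainless steel = L/(kA) = 0.0045/(14.8×8.18) = 3.717×10^-5 K/W
R_outer film = 1/(h_o·A) = 1/(20.2×8.18) = 0.006052 K/W
R_total = 0.07854 K/W;  Q = ΔT/R_total = 291/0.07854 = 3705 W
T_interface = T_inner − Q·ΣR(inner→interface) = 591 − 3710×0.07245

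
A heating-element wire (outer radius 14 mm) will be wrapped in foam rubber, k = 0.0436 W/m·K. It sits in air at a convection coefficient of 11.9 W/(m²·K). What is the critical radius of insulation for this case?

r_cr ≈ 3.66 mm

For a cylinder r_cr = k/h = 0.0436/11.9
r_cr = 3.66 mm; since the bare radius (14 mm) is above r_cr, any added insulation will reduce heat loss.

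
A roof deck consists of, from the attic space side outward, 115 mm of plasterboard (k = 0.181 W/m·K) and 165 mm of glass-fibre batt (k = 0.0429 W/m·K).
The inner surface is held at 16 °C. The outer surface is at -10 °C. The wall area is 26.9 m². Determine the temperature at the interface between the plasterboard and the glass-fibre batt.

T ≈ 12.3 °C

Series thermal resistances:
R_plasterboard = L/(kA) = 0.115/(0.181×26.9) = 0.02362 K/W
R_glass-fibre batt = L/(kA) = 0.165/(0.0429×26.9) = 0.143 K/W
R_total = 0.1666 K/W;  Q = ΔT/R_total = 26/0.1666 = 156.1 W
T_interface = T_inner − Q·ΣR(inner→interface) = 16 − 156×0.02362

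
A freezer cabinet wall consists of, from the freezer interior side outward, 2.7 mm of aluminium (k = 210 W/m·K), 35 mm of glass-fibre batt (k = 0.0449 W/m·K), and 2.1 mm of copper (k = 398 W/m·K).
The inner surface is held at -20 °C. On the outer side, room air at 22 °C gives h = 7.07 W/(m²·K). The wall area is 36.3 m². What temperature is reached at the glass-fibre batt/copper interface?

Model the wall as resistances in series:
R_aluminium = L/(kA) = 0.0027/(210×36.3) = 3.542×10^-7 K/W
R_glass-fibre batt = L/(kA) = 0.035/(0.0449×36.3) = 0.02147 K/W
R_copper = L/(kA) = 0.0021/(398×36.3) = 1.454×10^-7 K/W
R_outer film = 1/(h_o·A) = 1/(7.07×36.3) = 0.003896 K/W
R_total = 0.02537 K/W;  Q = ΔT/R_total = 42/0.02537 = 1655 W
T_interface = T_inner + Q·ΣR(inner→interface) = -20 + 1660×0.02147

T ≈ 15.5 °C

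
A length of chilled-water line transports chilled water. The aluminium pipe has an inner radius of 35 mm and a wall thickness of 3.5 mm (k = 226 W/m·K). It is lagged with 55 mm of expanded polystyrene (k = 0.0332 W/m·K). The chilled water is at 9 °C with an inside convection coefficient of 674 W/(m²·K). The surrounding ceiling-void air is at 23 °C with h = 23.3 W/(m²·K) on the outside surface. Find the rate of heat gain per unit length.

Treating each annulus and film as a series resistance:
R_inner film = 1/(h_i·2πr₁L) = 1/(674×2π×0.035×1) = 0.006747 K/W
R_aluminium pipe wall = ln(38.5/35)/(2π×226×1) = 6.712×10^-5 K/W
R_expanded polystyrene = ln(93.5/38.5)/(2π×0.0332×1) = 4.254 K/W
R_outer film = 1/(h_o·2πr_oL) = 1/(23.3×2π×0.0935×1) = 0.07306 K/W
R_total = 4.333 K/W
Q = ΔT/R_total = 14/4.333

q′ ≈ 3.23 W/m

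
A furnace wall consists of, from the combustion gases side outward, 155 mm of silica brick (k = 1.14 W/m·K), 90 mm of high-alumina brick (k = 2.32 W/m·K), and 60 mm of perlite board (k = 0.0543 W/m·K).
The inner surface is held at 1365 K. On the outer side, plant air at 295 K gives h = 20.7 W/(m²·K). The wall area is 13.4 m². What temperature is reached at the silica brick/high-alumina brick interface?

Thermal resistances in series:
R_silica brick = L/(kA) = 0.155/(1.14×13.4) = 0.01015 K/W
R_high-alumina brick = L/(kA) = 0.09/(2.32×13.4) = 0.002895 K/W
R_perlite board = L/(kA) = 0.06/(0.0543×13.4) = 0.08246 K/W
R_outer film = 1/(h_o·A) = 1/(20.7×13.4) = 0.003605 K/W
R_total = 0.09911 K/W;  Q = ΔT/R_total = 1070/0.09911 = 10800 W
T_interface = T_inner − Q·ΣR(inner→interface) = 1365 − 10800×0.01015

T ≈ 1260 K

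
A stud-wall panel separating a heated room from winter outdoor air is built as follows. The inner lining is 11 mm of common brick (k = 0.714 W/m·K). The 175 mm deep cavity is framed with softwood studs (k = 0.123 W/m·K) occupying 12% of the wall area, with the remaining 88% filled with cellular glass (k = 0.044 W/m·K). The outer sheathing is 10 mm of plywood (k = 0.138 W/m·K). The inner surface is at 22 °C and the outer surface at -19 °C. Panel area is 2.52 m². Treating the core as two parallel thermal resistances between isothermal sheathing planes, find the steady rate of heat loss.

Q ≈ 30.7 W

Sheathing layers in series; stud and cavity paths in parallel between them.
R_inner = 0.011/(0.714×2.52) = 0.006114 K/W
R_stud  = 0.175/(0.123×0.12×2.52) = 4.705 K/W
R_cav   = 0.175/(0.044×0.88×2.52) = 1.794 K/W
1/R_core = 1/R_stud + 1/R_cav → R_core = 1.299 K/W
R_outer = 0.01/(0.138×2.52) = 0.02876 K/W
R_total = 1.333 K/W
Q = ΔT/R_total = 41/1.333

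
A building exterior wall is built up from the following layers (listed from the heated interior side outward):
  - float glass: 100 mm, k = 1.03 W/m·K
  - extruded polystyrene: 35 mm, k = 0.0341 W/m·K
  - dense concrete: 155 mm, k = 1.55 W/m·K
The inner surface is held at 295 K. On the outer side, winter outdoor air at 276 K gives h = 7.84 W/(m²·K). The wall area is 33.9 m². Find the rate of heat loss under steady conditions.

Q ≈ 477 W

Model the wall as resistances in series:
R_float glass = L/(kA) = 0.1/(1.03×33.9) = 0.002864 K/W
R_extruded polystyrene = L/(kA) = 0.035/(0.0341×33.9) = 0.03028 K/W
R_dense concrete = L/(kA) = 0.155/(1.55×33.9) = 0.00295 K/W
R_outer film = 1/(h_o·A) = 1/(7.84×33.9) = 0.003763 K/W
R_total = 0.03985 K/W
Q = ΔT / R_total = 19 / 0.03985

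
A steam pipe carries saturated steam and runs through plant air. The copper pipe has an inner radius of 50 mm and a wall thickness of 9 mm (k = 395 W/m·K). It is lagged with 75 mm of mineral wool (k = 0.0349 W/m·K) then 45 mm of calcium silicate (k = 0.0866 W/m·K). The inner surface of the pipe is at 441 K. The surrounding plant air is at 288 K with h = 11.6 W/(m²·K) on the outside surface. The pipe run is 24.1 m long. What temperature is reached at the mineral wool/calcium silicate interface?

Treating each annulus and film as a series resistance:
R_copper pipe wall = ln(59/50)/(2π×395×24.1) = 2.767×10^-6 K/W
R_mineral wool = ln(134/59)/(2π×0.0349×24.1) = 0.1552 K/W
R_calcium silicate = ln(179/134)/(2π×0.0866×24.1) = 0.02208 K/W
R_outer film = 1/(h_o·2πr_oL) = 1/(11.6×2π×0.179×24.1) = 0.00318 K/W
R_total = 0.1805 K/W
Q = ΔT/R_total = 153/0.1805
Q = 848 W
T_interface = T_inner − Q·ΣR(inner→interface) = 441 − 848×0.1552

T ≈ 309 K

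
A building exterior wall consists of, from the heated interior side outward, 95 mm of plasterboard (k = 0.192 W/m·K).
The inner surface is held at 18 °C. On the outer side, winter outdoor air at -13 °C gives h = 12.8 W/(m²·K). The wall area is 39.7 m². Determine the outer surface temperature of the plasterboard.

Treating each layer as a thermal resistance in series:
R_plasterboard = L/(kA) = 0.095/(0.192×39.7) = 0.01246 K/W
R_outer film = 1/(h_o·A) = 1/(12.8×39.7) = 0.001968 K/W
R_total = 0.01443 K/W;  Q = ΔT/R_total = 31/0.01443 = 2148 W
T_interface = T_inner − Q·ΣR(inner→interface) = 18 − 2150×0.01246

T ≈ -8.77 °C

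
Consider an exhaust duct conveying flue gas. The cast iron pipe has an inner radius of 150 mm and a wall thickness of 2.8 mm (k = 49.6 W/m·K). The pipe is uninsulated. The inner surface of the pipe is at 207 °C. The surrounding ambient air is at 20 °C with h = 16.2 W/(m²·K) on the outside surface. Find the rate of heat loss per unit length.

Treating each annulus and film as a series resistance:
R_cast iron pipe wall = ln(152.8/150)/(2π×49.6×1) = 5.934×10^-5 K/W
R_outer film = 1/(h_o·2πr_oL) = 1/(16.2×2π×0.1528×1) = 0.0643 K/W
R_total = 0.06436 K/W
Q = ΔT/R_total = 187/0.06436

q′ ≈ 2910 W/m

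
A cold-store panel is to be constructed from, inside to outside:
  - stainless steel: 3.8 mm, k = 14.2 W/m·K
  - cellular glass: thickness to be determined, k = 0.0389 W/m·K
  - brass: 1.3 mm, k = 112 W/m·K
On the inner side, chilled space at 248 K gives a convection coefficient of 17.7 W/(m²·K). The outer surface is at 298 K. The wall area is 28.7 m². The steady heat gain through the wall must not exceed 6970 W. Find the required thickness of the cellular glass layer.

Series thermal resistances:
R_inner film = 1/(h_i·A) = 1/(17.7×28.7) = 0.001969 K/W
R_stainless steel = L/(kA) = 0.0038/(14.2×28.7) = 9.324×10^-6 K/W
R_brass = L/(kA) = 0.0013/(112×28.7) = 4.044×10^-7 K/W
Sum of the known resistances R_other = 0.001978 K/W
Required total resistance R_tot = ΔT/Q_allow = 50/6970 = 0.007174 K/W
R_cellular glass = R_tot − R_other = 0.005195 K/W
L = R·k·A = 0.005195×0.0389×28.7

L ≈ 5.8 mm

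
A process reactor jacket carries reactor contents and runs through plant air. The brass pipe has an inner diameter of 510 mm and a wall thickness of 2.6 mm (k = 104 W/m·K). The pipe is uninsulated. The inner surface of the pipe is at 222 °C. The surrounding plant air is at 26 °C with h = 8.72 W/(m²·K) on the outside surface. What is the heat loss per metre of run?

q′ ≈ 2770 W/m

Cylindrical conduction, so R = ln(r₂/r₁)/(2πkL) per layer, in series:
R_brass pipe wall = ln(257.6/255)/(2π×104×1) = 1.552×10^-5 K/W
R_outer film = 1/(h_o·2πr_oL) = 1/(8.72×2π×0.2576×1) = 0.07085 K/W
R_total = 0.07087 K/W
Q = ΔT/R_total = 196/0.07087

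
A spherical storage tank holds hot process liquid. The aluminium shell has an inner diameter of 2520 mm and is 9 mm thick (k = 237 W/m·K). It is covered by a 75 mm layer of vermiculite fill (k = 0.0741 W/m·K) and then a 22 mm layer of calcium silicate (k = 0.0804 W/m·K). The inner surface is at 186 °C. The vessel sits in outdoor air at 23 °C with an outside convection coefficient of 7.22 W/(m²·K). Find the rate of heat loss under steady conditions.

Q ≈ 2510 W

Radial (spherical) resistances in series:
R_aluminium shell = (1/1.26 − 1/1.269)/(4π×237) = 1.89×10^-6 K/W
R_vermiculite fill = (1/1.269 − 1/1.344)/(4π×0.0741) = 0.04723 K/W
R_calcium silicate = (1/1.344 − 1/1.366)/(4π×0.0804) = 0.01186 K/W
R_outer film = 1/(h·4πr_o²) = 1/(7.22×4π×1.366²) = 0.005907 K/W
R_total = 0.06499 K/W
Q = ΔT/R_total = 163/0.06499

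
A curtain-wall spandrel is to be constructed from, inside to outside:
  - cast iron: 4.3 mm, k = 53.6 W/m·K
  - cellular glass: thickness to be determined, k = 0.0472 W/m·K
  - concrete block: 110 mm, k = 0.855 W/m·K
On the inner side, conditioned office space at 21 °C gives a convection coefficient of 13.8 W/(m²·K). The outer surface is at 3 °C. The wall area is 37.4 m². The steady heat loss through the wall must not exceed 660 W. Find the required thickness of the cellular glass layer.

L ≈ 38.6 mm

Thermal resistances in series:
R_inner film = 1/(h_i·A) = 1/(13.8×37.4) = 0.001938 K/W
R_cast iron = L/(kA) = 0.0043/(53.6×37.4) = 2.145×10^-6 K/W
R_concrete block = L/(kA) = 0.11/(0.855×37.4) = 0.00344 K/W
Sum of the known resistances R_other = 0.00538 K/W
Required total resistance R_tot = ΔT/Q_allow = 18/660 = 0.02727 K/W
R_cellular glass = R_tot − R_other = 0.02189 K/W
L = R·k·A = 0.02189×0.0472×37.4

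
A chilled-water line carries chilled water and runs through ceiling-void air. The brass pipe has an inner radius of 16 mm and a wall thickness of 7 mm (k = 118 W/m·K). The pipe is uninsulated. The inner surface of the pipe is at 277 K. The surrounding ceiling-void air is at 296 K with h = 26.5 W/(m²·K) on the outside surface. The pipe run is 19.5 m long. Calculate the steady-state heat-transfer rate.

Q ≈ 1420 W

Cylindrical conduction, so R = ln(r₂/r₁)/(2πkL) per layer, in series:
R_brass pipe wall = ln(23/16)/(2π×118×19.5) = 2.51×10^-5 K/W
R_outer film = 1/(h_o·2πr_oL) = 1/(26.5×2π×0.023×19.5) = 0.01339 K/W
R_total = 0.01342 K/W
Q = ΔT/R_total = 19/0.01342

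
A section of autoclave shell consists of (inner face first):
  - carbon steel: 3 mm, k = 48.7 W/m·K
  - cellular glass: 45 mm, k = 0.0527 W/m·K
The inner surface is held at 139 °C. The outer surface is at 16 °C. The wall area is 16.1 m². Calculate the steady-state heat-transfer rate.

Q ≈ 2320 W

Model the wall as resistances in series:
R_carbon steel = L/(kA) = 0.003/(48.7×16.1) = 3.826×10^-6 K/W
R_cellular glass = L/(kA) = 0.045/(0.0527×16.1) = 0.05304 K/W
R_total = 0.05304 K/W
Q = ΔT / R_total = 123 / 0.05304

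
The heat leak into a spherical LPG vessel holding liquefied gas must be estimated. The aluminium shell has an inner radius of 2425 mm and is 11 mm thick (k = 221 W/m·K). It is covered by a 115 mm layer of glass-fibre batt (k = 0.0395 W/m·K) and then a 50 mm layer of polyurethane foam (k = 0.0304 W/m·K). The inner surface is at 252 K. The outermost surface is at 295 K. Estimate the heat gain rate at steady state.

Spherical conduction: R = (1/r_in − 1/r_out)/(4πk) per layer; series-sum.
R_aluminium shell = (1/2.425 − 1/2.436)/(4π×221) = 6.705×10^-7 K/W
R_glass-fibre batt = (1/2.436 − 1/2.551)/(4π×0.0395) = 0.03728 K/W
R_polyurethane foam = (1/2.551 − 1/2.601)/(4π×0.0304) = 0.01973 K/W
R_total = 0.05701 K/W
Q = ΔT/R_total = 43/0.05701

Q ≈ 754 W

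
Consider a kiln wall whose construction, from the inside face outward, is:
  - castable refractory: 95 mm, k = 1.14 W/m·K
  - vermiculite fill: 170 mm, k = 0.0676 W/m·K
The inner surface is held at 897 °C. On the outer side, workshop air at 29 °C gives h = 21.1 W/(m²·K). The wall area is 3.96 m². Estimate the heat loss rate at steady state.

Thermal resistances in series:
R_castable refractory = L/(kA) = 0.095/(1.14×3.96) = 0.02104 K/W
R_vermiculite fill = L/(kA) = 0.17/(0.0676×3.96) = 0.635 K/W
R_outer film = 1/(h_o·A) = 1/(21.1×3.96) = 0.01197 K/W
R_total = 0.6681 K/W
Q = ΔT / R_total = 868 / 0.6681

Q ≈ 1300 W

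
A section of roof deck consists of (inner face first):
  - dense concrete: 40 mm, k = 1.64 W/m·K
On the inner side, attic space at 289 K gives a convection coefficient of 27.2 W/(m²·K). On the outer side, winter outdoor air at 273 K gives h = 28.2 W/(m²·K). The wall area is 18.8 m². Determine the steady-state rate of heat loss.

Model the wall as resistances in series:
R_inner film = 1/(h_i·A) = 1/(27.2×18.8) = 0.001956 K/W
R_dense concrete = L/(kA) = 0.04/(1.64×18.8) = 0.001297 K/W
R_outer film = 1/(h_o·A) = 1/(28.2×18.8) = 0.001886 K/W
R_total = 0.005139 K/W
Q = ΔT / R_total = 16 / 0.005139

Q ≈ 3110 W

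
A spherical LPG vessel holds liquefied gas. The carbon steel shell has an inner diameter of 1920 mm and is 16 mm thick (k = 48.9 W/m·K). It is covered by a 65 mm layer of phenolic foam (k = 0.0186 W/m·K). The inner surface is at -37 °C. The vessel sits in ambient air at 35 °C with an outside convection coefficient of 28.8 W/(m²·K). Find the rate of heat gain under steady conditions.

Radial (spherical) resistances in series:
R_carbon steel shell = (1/0.96 − 1/0.976)/(4π×48.9) = 2.779×10^-5 K/W
R_phenolic foam = (1/0.976 − 1/1.041)/(4π×0.0186) = 0.2737 K/W
R_outer film = 1/(h·4πr_o²) = 1/(28.8×4π×1.041²) = 0.00255 K/W
R_total = 0.2763 K/W
Q = ΔT/R_total = 72/0.2763

Q ≈ 261 W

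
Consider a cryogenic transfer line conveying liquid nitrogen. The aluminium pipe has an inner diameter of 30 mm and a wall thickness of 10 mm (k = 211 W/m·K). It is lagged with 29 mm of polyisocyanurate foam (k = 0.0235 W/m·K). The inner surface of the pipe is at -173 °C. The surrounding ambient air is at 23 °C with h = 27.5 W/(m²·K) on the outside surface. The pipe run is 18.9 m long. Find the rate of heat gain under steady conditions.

Radial resistances (cylindrical: R_cond = ln(r_o/r_i)/(2πkL), R_conv = 1/(h·2πrL)):
R_aluminium pipe wall = ln(25/15)/(2π×211×18.9) = 2.039×10^-5 K/W
R_polyisocyanurate foam = ln(54/25)/(2π×0.0235×18.9) = 0.276 K/W
R_outer film = 1/(h_o·2πr_oL) = 1/(27.5×2π×0.054×18.9) = 0.005671 K/W
R_total = 0.2816 K/W
Q = ΔT/R_total = 196/0.2816

Q ≈ 696 W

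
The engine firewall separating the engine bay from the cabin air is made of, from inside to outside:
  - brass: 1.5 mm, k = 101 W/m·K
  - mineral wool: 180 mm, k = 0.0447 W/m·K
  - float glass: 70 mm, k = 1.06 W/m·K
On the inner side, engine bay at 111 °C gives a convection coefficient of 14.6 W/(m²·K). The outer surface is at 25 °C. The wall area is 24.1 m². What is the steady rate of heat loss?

Series thermal resistances:
R_inner film = 1/(h_i·A) = 1/(14.6×24.1) = 0.002842 K/W
R_brass = L/(kA) = 0.0015/(101×24.1) = 6.162×10^-7 K/W
R_mineral wool = L/(kA) = 0.18/(0.0447×24.1) = 0.1671 K/W
R_float glass = L/(kA) = 0.07/(1.06×24.1) = 0.00274 K/W
R_total = 0.1727 K/W
Q = ΔT / R_total = 86 / 0.1727

Q ≈ 498 W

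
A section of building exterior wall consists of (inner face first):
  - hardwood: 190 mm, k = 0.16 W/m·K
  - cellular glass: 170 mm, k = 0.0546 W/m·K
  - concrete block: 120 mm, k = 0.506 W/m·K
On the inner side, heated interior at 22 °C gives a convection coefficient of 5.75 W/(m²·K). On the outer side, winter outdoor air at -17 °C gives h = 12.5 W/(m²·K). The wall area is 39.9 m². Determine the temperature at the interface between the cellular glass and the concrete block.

T ≈ -14.4 °C

Using the resistance-network approach (series):
R_inner film = 1/(h_i·A) = 1/(5.75×39.9) = 0.004359 K/W
R_hardwood = L/(kA) = 0.19/(0.16×39.9) = 0.02976 K/W
R_cellular glass = L/(kA) = 0.17/(0.0546×39.9) = 0.07803 K/W
R_concrete block = L/(kA) = 0.12/(0.506×39.9) = 0.005944 K/W
R_outer film = 1/(h_o·A) = 1/(12.5×39.9) = 0.002005 K/W
R_total = 0.1201 K/W;  Q = ΔT/R_total = 39/0.1201 = 324.7 W
T_interface = T_inner − Q·ΣR(inner→interface) = 22 − 325×0.1122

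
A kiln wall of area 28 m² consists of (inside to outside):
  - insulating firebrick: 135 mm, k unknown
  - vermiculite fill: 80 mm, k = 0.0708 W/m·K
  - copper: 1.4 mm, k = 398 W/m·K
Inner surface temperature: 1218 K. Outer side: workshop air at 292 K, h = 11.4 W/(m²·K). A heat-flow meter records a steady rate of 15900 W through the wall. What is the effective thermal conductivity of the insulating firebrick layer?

Model the wall as resistances in series:
R_vermiculite fill = L/(kA) = 0.08/(0.0708×28) = 0.04036 K/W
R_copper = L/(kA) = 0.0014/(398×28) = 1.256×10^-7 K/W
R_outer film = 1/(h_o·A) = 1/(11.4×28) = 0.003133 K/W
Sum of known resistances R_other = 0.04349 K/W
Total R = ΔT/Q = 926/15900 = 0.05824 K/W
R_insulating firebrick = R_total − R_other = 0.01475 K/W
k = L/(R·A) = 0.135/(0.01475×28)

k ≈ 0.327 W/(m·K)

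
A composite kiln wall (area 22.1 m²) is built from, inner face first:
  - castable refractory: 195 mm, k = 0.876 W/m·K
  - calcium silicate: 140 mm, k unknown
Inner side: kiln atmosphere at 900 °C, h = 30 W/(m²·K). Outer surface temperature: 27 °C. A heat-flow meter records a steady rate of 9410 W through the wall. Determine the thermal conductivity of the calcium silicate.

Series thermal resistances:
R_inner film = 1/(h_i·A) = 1/(30×22.1) = 0.001508 K/W
R_castable refractory = L/(kA) = 0.195/(0.876×22.1) = 0.01007 K/W
Sum of known resistances R_other = 0.01158 K/W
Total R = ΔT/Q = 873/9410 = 0.09277 K/W
R_calcium silicate = R_total − R_other = 0.08119 K/W
k = L/(R·A) = 0.14/(0.08119×22.1)

k ≈ 0.078 W/(m·K)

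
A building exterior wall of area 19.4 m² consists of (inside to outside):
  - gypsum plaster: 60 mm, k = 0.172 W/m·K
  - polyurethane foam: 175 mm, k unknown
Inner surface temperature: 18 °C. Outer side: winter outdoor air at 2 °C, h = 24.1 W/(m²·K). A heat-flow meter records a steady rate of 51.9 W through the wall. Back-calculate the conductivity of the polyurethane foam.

Thermal resistances in series:
R_gypsum plaster = L/(kA) = 0.06/(0.172×19.4) = 0.01798 K/W
R_outer film = 1/(h_o·A) = 1/(24.1×19.4) = 0.002139 K/W
Sum of known resistances R_other = 0.02012 K/W
Total R = ΔT/Q = 16/51.9 = 0.3083 K/W
R_polyurethane foam = R_total − R_other = 0.2882 K/W
k = L/(R·A) = 0.175/(0.2882×19.4)

k ≈ 0.0313 W/(m·K)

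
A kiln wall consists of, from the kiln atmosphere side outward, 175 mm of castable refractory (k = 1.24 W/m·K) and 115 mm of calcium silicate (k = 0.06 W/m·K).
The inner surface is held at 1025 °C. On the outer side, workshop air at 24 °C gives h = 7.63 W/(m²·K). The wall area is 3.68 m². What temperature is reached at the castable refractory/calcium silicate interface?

T ≈ 960 °C

Thermal resistances in series:
R_castable refractory = L/(kA) = 0.175/(1.24×3.68) = 0.03835 K/W
R_calcium silicate = L/(kA) = 0.115/(0.06×3.68) = 0.5208 K/W
R_outer film = 1/(h_o·A) = 1/(7.63×3.68) = 0.03561 K/W
R_total = 0.5948 K/W;  Q = ΔT/R_total = 1001/0.5948 = 1683 W
T_interface = T_inner − Q·ΣR(inner→interface) = 1025 − 1680×0.03835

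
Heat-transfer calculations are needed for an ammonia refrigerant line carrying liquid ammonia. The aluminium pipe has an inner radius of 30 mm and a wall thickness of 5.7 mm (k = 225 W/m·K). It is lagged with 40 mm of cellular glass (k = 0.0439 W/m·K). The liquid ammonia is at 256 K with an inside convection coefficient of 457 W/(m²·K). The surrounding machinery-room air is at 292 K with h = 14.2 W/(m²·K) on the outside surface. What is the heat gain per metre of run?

q′ ≈ 12.5 W/m

Cylindrical conduction, so R = ln(r₂/r₁)/(2πkL) per layer, in series:
R_inner film = 1/(h_i·2πr₁L) = 1/(457×2π×0.03×1) = 0.01161 K/W
R_aluminium pipe wall = ln(35.7/30)/(2π×225×1) = 1.23×10^-4 K/W
R_cellular glass = ln(75.7/35.7)/(2π×0.0439×1) = 2.725 K/W
R_outer film = 1/(h_o·2πr_oL) = 1/(14.2×2π×0.0757×1) = 0.1481 K/W
R_total = 2.885 K/W
Q = ΔT/R_total = 36/2.885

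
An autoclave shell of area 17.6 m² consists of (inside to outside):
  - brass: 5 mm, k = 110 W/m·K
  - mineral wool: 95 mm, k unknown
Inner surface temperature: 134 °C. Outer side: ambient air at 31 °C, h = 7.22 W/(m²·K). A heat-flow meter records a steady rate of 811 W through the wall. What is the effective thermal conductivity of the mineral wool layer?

k ≈ 0.0453 W/(m·K)

Treating each layer as a thermal resistance in series:
R_brass = L/(kA) = 0.005/(110×17.6) = 2.583×10^-6 K/W
R_outer film = 1/(h_o·A) = 1/(7.22×17.6) = 0.00787 K/W
Sum of known resistances R_other = 0.007872 K/W
Total R = ΔT/Q = 103/811 = 0.127 K/W
R_mineral wool = R_total − R_other = 0.1191 K/W
k = L/(R·A) = 0.095/(0.1191×17.6)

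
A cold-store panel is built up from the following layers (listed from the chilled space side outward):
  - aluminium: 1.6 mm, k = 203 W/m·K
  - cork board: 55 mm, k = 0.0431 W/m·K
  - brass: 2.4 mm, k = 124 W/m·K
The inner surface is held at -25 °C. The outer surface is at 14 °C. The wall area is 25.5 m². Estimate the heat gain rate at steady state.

Q ≈ 779 W

Using the resistance-network approach (series):
R_aluminium = L/(kA) = 0.0016/(203×25.5) = 3.091×10^-7 K/W
R_cork board = L/(kA) = 0.055/(0.0431×25.5) = 0.05004 K/W
R_brass = L/(kA) = 0.0024/(124×25.5) = 7.59×10^-7 K/W
R_total = 0.05004 K/W
Q = ΔT / R_total = 39 / 0.05004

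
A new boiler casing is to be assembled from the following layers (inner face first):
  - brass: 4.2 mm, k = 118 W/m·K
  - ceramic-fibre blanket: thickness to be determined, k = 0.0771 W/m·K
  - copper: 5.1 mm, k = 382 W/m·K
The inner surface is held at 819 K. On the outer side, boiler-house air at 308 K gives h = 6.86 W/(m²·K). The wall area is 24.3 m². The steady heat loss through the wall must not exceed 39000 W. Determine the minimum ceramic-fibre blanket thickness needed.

L ≈ 13.3 mm

Thermal resistances in series:
R_brass = L/(kA) = 0.0042/(118×24.3) = 1.465×10^-6 K/W
R_copper = L/(kA) = 0.0051/(382×24.3) = 5.494×10^-7 K/W
R_outer film = 1/(h_o·A) = 1/(6.86×24.3) = 0.005999 K/W
Sum of the known resistances R_other = 0.006001 K/W
Required total resistance R_tot = ΔT/Q_allow = 511/39000 = 0.0131 K/W
R_ceramic-fibre blanket = R_tot − R_other = 0.007102 K/W
L = R·k·A = 0.007102×0.0771×24.3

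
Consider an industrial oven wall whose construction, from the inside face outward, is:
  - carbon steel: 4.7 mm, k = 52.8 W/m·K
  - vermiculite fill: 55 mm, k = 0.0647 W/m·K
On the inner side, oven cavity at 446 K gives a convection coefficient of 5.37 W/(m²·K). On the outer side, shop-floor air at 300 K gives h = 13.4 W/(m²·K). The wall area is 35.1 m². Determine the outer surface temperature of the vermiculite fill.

Treating each layer as a thermal resistance in series:
R_inner film = 1/(h_i·A) = 1/(5.37×35.1) = 0.005305 K/W
R_carbon steel = L/(kA) = 0.0047/(52.8×35.1) = 2.536×10^-6 K/W
R_vermiculite fill = L/(kA) = 0.055/(0.0647×35.1) = 0.02422 K/W
R_outer film = 1/(h_o·A) = 1/(13.4×35.1) = 0.002126 K/W
R_total = 0.03165 K/W;  Q = ΔT/R_total = 146/0.03165 = 4613 W
T_interface = T_inner − Q·ΣR(inner→interface) = 446 − 4610×0.02953

T ≈ 310 K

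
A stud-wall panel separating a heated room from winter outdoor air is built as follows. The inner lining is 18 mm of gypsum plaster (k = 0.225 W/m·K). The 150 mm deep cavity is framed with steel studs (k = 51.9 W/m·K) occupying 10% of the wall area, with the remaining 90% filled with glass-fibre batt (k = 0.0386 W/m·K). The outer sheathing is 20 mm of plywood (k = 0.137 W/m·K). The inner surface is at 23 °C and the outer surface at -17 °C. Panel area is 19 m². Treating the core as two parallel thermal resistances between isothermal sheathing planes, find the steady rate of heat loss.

Sheathing layers in series; stud and cavity paths in parallel between them.
R_inner = 0.018/(0.225×19) = 0.004211 K/W
R_stud  = 0.15/(51.9×0.1×19) = 0.001521 K/W
R_cav   = 0.15/(0.0386×0.9×19) = 0.2273 K/W
1/R_core = 1/R_stud + 1/R_cav → R_core = 0.001511 K/W
R_outer = 0.02/(0.137×19) = 0.007683 K/W
R_total = 0.0134 K/W
Q = ΔT/R_total = 40/0.0134

Q ≈ 2980 W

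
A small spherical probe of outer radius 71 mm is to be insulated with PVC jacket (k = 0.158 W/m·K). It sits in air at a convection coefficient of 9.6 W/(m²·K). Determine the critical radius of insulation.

For a sphere r_cr = 2k/h = 2×0.158/9.6
r_cr = 32.9 mm; since the bare radius (71 mm) is above r_cr, any added insulation will reduce heat loss.

r_cr ≈ 32.9 mm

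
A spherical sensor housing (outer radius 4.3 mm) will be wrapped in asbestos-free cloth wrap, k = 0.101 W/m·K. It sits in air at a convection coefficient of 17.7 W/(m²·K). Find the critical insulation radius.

r_cr ≈ 11.4 mm

For a sphere r_cr = 2k/h = 2×0.101/17.7
r_cr = 11.4 mm; since the bare radius (4.3 mm) is below r_cr, adding a thin layer of insulation will *increase* heat loss.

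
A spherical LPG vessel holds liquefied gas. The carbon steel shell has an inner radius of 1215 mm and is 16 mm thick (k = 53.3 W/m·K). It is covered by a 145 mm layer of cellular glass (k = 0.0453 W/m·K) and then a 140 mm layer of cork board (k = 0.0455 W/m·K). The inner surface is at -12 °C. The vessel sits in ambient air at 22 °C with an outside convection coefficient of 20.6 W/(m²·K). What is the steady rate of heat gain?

Q ≈ 126 W

Radial (spherical) resistances in series:
R_carbon steel shell = (1/1.215 − 1/1.231)/(4π×53.3) = 1.597×10^-5 K/W
R_cellular glass = (1/1.231 − 1/1.376)/(4π×0.0453) = 0.1504 K/W
R_cork board = (1/1.376 − 1/1.516)/(4π×0.0455) = 0.1174 K/W
R_outer film = 1/(h·4πr_o²) = 1/(20.6×4π×1.516²) = 0.001681 K/W
R_total = 0.2695 K/W
Q = ΔT/R_total = 34/0.2695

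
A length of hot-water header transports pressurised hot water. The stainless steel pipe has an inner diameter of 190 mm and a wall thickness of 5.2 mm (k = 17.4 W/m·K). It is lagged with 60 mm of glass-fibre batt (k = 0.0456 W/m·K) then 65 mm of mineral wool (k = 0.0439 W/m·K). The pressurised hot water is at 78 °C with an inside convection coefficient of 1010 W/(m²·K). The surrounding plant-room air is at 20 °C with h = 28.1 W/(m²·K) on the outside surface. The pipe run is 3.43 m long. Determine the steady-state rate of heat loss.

For a radial system each layer contributes R = ln(r_out/r_in)/(2πkL); films add R = 1/(hA).
R_inner film = 1/(h_i·2πr₁L) = 1/(1010×2π×0.095×3.43) = 4.836×10^-4 K/W
R_stainless steel pipe wall = ln(100.2/95)/(2π×17.4×3.43) = 1.421×10^-4 K/W
R_glass-fibre batt = ln(160.2/100.2)/(2π×0.0456×3.43) = 0.4775 K/W
R_mineral wool = ln(225.2/160.2)/(2π×0.0439×3.43) = 0.36 K/W
R_outer film = 1/(h_o·2πr_oL) = 1/(28.1×2π×0.2252×3.43) = 0.007332 K/W
R_total = 0.8454 K/W
Q = ΔT/R_total = 58/0.8454

Q ≈ 68.6 W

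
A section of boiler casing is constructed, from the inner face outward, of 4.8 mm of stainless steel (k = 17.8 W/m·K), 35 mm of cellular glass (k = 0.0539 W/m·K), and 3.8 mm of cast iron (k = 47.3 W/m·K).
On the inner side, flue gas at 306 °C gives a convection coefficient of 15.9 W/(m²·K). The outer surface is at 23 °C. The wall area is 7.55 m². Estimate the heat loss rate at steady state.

Q ≈ 3000 W

Using the resistance-network approach (series):
R_inner film = 1/(h_i·A) = 1/(15.9×7.55) = 0.00833 K/W
R_stainless steel = L/(kA) = 0.0048/(17.8×7.55) = 3.572×10^-5 K/W
R_cellular glass = L/(kA) = 0.035/(0.0539×7.55) = 0.08601 K/W
R_cast iron = L/(kA) = 0.0038/(47.3×7.55) = 1.064×10^-5 K/W
R_total = 0.09438 K/W
Q = ΔT / R_total = 283 / 0.09438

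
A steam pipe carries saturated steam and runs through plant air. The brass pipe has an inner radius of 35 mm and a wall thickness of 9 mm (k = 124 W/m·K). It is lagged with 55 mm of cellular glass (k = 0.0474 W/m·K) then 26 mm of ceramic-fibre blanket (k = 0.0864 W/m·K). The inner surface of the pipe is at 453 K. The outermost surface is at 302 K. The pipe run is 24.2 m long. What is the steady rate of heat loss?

Q ≈ 1160 W

Radial resistances (cylindrical: R_cond = ln(r_o/r_i)/(2πkL), R_conv = 1/(h·2πrL)):
R_brass pipe wall = ln(44/35)/(2π×124×24.2) = 1.214×10^-5 K/W
R_cellular glass = ln(99/44)/(2π×0.0474×24.2) = 0.1125 K/W
R_ceramic-fibre blanket = ln(125/99)/(2π×0.0864×24.2) = 0.01775 K/W
R_total = 0.1303 K/W
Q = ΔT/R_total = 151/0.1303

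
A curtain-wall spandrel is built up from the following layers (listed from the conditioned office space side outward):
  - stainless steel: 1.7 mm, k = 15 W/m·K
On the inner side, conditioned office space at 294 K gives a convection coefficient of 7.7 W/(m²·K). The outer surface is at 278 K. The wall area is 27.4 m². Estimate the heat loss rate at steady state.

Using the resistance-network approach (series):
R_inner film = 1/(h_i·A) = 1/(7.7×27.4) = 0.00474 K/W
R_stainless steel = L/(kA) = 0.0017/(15×27.4) = 4.136×10^-6 K/W
R_total = 0.004744 K/W
Q = ΔT / R_total = 16 / 0.004744

Q ≈ 3370 W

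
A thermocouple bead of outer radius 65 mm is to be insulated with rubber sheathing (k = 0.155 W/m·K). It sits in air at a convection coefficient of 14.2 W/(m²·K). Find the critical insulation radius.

For a sphere r_cr = 2k/h = 2×0.155/14.2
r_cr = 21.8 mm; since the bare radius (65 mm) is above r_cr, any added insulation will reduce heat loss.

r_cr ≈ 21.8 mm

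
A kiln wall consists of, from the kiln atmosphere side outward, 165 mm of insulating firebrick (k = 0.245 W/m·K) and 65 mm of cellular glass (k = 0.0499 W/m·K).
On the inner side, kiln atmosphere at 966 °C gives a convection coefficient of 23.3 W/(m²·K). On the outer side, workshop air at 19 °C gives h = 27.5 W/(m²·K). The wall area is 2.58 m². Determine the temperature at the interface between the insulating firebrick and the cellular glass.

Series thermal resistances:
R_inner film = 1/(h_i·A) = 1/(23.3×2.58) = 0.01664 K/W
R_insulating firebrick = L/(kA) = 0.165/(0.245×2.58) = 0.261 K/W
R_cellular glass = L/(kA) = 0.065/(0.0499×2.58) = 0.5049 K/W
R_outer film = 1/(h_o·A) = 1/(27.5×2.58) = 0.01409 K/W
R_total = 0.7966 K/W;  Q = ΔT/R_total = 947/0.7966 = 1189 W
T_interface = T_inner − Q·ΣR(inner→interface) = 966 − 1190×0.2777

T ≈ 636 °C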